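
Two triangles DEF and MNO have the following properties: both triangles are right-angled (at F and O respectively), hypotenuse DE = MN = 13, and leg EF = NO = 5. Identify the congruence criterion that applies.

The given information matches HL: The hypotenuse and one leg of two right triangles are equal (Hypotenuse-Leg).

HL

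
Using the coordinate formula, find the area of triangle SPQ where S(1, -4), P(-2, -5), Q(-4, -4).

Using the Shoelace formula for a triangle:
Area = (1/2)|x0(y1 - y2) + x1(y2 - y0) + x2(y0 - y1)|
Area = (1/2)|1(-5 - -4) + -2(-4 - -4) + -4(-4 - -5)|
Area = (1/2)|-1 + 0 + -4|
Area = (1/2)|-5|
Area = (1/2)(5)
Area = 5/2

5/2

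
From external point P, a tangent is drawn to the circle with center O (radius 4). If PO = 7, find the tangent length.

Let T be the point of tangency. Then OT ⊥ PT (radius ⊥ tangent).
In right triangle OTP: OP² = OT² + PT²
7² = 4² + PT²
PT² = 33, PT = sqrt(33)

sqrt(33)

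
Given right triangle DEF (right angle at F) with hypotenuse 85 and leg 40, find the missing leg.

Rearranging the Pythagorean theorem to solve for the unknown leg:
leg^2 = hypotenuse^2 - known_leg^2 = 7225 - 1600 = 5625
leg = sqrt(5625) = 75.

75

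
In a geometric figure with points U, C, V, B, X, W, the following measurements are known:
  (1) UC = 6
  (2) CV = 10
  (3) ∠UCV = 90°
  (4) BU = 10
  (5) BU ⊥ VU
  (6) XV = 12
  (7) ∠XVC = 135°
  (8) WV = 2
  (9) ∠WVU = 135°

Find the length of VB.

Step 1: By the law of cosines on triangle UCV: UV² = 6² + 10² − 2·6·10·cos(90°) = 136, so UV = 2·√34.
Step 2: By the law of cosines on triangle VUB: VB² = (2·√34)² + 10² − 2·2·√34·10·cos(90°) = 236, so VB = 2·√59.

Therefore, the length of VB = 2·√59.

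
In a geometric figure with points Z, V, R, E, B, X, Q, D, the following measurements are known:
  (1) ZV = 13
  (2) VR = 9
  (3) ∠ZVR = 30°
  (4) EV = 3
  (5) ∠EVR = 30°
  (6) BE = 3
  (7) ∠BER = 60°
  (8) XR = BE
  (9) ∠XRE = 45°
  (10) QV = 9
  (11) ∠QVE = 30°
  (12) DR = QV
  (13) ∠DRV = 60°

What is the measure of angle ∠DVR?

From the given relations: DR = QV = 9.
Step 1: By the law of cosines on triangle VRD: VD² = 9² + 9² − 2·9·9·cos(60°) = 81, so VD = 9.
Step 2: By the inverse law of cosines on triangle DVR: cos(∠DVR) = (9² + 9² − 9²) / (2·9·9) = 81/162 = 0.5, so ∠DVR = 60°.

Therefore, the measure of angle ∠DVR = 60°.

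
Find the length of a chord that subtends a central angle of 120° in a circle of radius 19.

Chord length = 2r sin(θ/2)
= 2 × 19 × sin(120°/2)
= 2 × 19 × sin(60°)
= 19*sqrt(3)

19*sqrt(3)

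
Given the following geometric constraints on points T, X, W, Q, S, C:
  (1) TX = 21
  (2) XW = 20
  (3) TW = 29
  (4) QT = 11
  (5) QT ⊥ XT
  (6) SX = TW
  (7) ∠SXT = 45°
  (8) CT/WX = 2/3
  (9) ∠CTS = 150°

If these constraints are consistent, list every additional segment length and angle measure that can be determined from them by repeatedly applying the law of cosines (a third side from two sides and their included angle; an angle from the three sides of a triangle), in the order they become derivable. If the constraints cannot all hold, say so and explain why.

The constraints are consistent. Derivable facts, in order:
After 1 step:
- TS ≈ 20.51
- XQ ≈ 23.71
- ∠TWX = 46.4°
- ∠TXW = 90°
- ∠WTX = 43.6°
After 2 steps:
- SC ≈ 32.74
- ∠QXT = 27.65°
- ∠STX = 88.62°
- ∠TQX = 62.35°
- ∠TSX = 46.38°
After 3 steps:
- ∠CST = 11.75°
- ∠SCT = 18.25°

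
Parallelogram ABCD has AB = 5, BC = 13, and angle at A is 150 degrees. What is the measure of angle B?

Opposite sides of a parallelogram are parallel, so consecutive angles form co-interior angles on a transversal.
Co-interior angles sum to 180°, giving angle B = 180 - 150 = 30 degrees.

30 degrees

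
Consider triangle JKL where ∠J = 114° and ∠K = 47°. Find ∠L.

The interior angles sum to 180°: angle L = 180 - 114 - 47 = 19°.
The triangle is obtuse (angles 114°, 47°, 19°).

19 degrees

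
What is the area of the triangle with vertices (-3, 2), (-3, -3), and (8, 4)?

The Shoelace formula computes the area from vertex coordinates by summing cross products.
For vertices (-3,2), (-3,-3), (8,4):
Signed sum = -3*-3 - -3*2 + -3*4 - 8*-3 + 8*2 - -3*4
= 15 + 12 + 28 = 55
Area = (1/2)|55| = 55/2.

55/2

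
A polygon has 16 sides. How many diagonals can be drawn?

Each of the 16 vertices connects to 13 non-adjacent vertices via diagonals.
Total connections = 16 × 13 = 208, but each diagonal is counted twice.
Number of diagonals = 208 / 2 = 104.

104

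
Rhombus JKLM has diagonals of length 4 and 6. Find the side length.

In a rhombus, the diagonals bisect each other perpendicularly, creating four congruent right triangles.
Each triangle has legs 2 (half of 4) and 3 (half of 6).
The hypotenuse of each right triangle is a side of the rhombus:
side = sqrt(2^2 + 3^2) = sqrt(13)

sqrt(13)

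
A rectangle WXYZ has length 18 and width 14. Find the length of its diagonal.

Using the Pythagorean theorem:
d² = 18² + 14² = 324 + 196 = 520
d = sqrt(520) = 2*sqrt(130)

2*sqrt(130)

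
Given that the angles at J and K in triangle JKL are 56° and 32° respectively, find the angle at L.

The interior angles sum to 180°: angle L = 180 - 56 - 32 = 92°.
The triangle is obtuse (angles 56°, 32°, 92°).

92 degrees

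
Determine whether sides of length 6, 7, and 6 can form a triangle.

Sort the sides: 6, 6, 7.
It suffices to check that the sum of the two smallest exceeds the largest:
6 + 6 = 12 > 7. ✓
Yes, a valid triangle can be formed.

Yes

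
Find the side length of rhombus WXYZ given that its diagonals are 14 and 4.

Half-diagonals are 7 and 2. side = sqrt(7^2 + 2^2) = sqrt(53)

sqrt(53)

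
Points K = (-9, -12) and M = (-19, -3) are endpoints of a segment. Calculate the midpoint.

The midpoint is the point halfway along the segment.
Move half the horizontal distance: -9 + (-19 - -9)/2 = -9 + -10/2 = -14
Move half the vertical distance: -12 + (-3 - -12)/2 = -12 + 9/2 = -15/2
Midpoint = (-14, -15/2)

(-14, -15/2)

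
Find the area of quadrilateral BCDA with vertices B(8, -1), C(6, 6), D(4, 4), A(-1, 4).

Shoelace: sum of cross terms = 43, Area = (1/2)|43| = 43/2

43/2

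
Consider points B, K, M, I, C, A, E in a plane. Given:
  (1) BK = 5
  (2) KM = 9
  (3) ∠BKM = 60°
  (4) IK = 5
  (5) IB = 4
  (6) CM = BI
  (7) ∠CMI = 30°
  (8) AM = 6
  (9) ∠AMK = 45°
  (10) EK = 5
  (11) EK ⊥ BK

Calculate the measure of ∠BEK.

Step 1: By the law of cosines on triangle EKB: EB² = 5² + 5² − 2·5·5·cos(90°) = 50, so EB = 5·√2.
Step 2: By the inverse law of cosines on triangle BEK: cos(∠BEK) = ((5·√2)² + 5² − 5²) / (2·5·√2·5) = 50/70.71 = 0.7071, so ∠BEK = 45°.

Therefore, the measure of angle ∠BEK = 45°.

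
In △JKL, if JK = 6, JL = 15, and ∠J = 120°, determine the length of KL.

By the law of cosines: KL^2 = JK^2 + JL^2 - 2*JK*JL*cos(J)
KL^2 = 6^2 + 15^2 - 2*6*15*cos(120°)
KL^2 = 36 + 225 - 180*(-1/2)
KL^2 = 351
KL = 3*sqrt(39)

3*sqrt(39)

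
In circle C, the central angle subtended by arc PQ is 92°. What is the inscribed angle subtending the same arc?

By the inscribed angle theorem, the inscribed angle is half the central angle.
Inscribed angle = 92° / 2 = 46°

46°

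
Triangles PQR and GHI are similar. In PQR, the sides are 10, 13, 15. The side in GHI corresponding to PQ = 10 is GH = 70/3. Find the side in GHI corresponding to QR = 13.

Since the triangles are similar, the ratio of corresponding sides is constant.
Scale factor k = GH / PQ = 70/3 / 10 = 7/3
HI = k * QR = 7/3 * 13 = 91/3

91/3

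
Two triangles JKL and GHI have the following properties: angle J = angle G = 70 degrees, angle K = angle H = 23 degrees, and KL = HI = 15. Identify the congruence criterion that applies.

Consider the given information: angle J = angle G = 70 degrees, angle K = angle H = 23 degrees, and KL = HI = 15
This is not SSS or ASA: SSS requires all three pairs of sides, but we don't have that. ASA requires two angles and the side between them.
The correct criterion is AAS. Two pairs of corresponding angles and a non-included side are equal (Angle-Angle-Side).

AAS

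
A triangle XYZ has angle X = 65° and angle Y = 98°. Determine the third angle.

By the triangle angle sum property, the three interior angles of any triangle add up to 180°.
We know angle X = 65° and angle Y = 98°, so their sum is 163°.
Therefore angle Z = 180° - 163° = 17°.

17 degrees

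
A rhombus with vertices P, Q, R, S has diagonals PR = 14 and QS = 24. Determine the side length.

The diagonals of a rhombus bisect each other at right angles.
Half-diagonals: 14/2 = 7 and 24/2 = 12
side = sqrt(7^2 + 12^2)
side = sqrt(49 + 144)
side = sqrt(193)

sqrt(193)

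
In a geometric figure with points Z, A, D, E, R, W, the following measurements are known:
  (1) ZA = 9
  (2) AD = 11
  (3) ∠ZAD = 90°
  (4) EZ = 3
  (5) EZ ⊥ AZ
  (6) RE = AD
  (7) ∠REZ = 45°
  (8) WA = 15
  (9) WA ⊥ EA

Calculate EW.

Step 1: By the law of cosines on triangle EZA: EA² = 3² + 9² − 2·3·9·cos(90°) = 90, so EA = 3·√10.
Step 2: By the law of cosines on triangle EAW: EW² = (3·√10)² + 15² − 2·3·√10·15·cos(90°) = 315, so EW = 3·√35.

Therefore, the length of EW = 3·√35.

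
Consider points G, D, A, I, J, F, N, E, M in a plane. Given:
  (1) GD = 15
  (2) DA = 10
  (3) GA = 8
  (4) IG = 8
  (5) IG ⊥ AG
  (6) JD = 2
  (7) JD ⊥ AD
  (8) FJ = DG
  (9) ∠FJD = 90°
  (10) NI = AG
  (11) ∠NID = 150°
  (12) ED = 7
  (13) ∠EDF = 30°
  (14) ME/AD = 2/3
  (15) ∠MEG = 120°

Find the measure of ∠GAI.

Step 1: By the law of cosines on triangle AGI: AI² = 8² + 8² − 2·8·8·cos(90°) = 128, so AI = 8·√2.
Step 2: By the inverse law of cosines on triangle GAI: cos(∠GAI) = (8² + (8·√2)² − 8²) / (2·8·8·√2) = 128/181.02 = 0.7071, so ∠GAI = 45°.

Therefore, the measure of angle ∠GAI = 45°.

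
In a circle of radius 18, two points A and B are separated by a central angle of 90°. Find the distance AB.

Chord length = 2r sin(θ/2)
= 2 × 18 × sin(90°/2)
= 2 × 18 × sin(45°)
= 18*sqrt(2)

18*sqrt(2)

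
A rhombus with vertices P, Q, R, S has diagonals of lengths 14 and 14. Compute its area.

The diagonals of a rhombus divide it into four right triangles.
Each triangle has legs 14/ 2 = 7 and 14/2 = 7, so each has area (1/2)*7*7 = 49/2.
Four such triangles give total area = (d1 * d2) / 2 = 98.

98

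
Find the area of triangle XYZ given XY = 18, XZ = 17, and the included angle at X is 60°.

Area = (1/2)(18)(17) sin(60°) = (1/2)(18)(17)(sqrt(3)/2) = 153*sqrt(3)/2

153*sqrt(3)/2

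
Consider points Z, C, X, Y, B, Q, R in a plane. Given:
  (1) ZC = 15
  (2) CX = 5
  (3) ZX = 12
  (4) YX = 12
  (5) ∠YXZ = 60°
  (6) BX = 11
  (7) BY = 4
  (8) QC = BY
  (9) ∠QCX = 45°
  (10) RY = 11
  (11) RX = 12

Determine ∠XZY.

Step 1: By the law of cosines on triangle ZXY: ZY² = 12² + 12² − 2·12·12·cos(60°) = 144, so ZY = 12.
Step 2: By the inverse law of cosines on triangle XZY: cos(∠XZY) = (12² + 12² − 12²) / (2·12·12) = 144/288 = 0.5, so ∠XZY = 60°.

Therefore, the measure of angle ∠XZY = 60°.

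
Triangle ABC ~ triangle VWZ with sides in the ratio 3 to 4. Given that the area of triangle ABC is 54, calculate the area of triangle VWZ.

The ratio of areas of similar triangles = (side ratio)^2.
Side ratio = 3:4, so area ratio = 9:16.
Area of VWZ / Area of ABC = 16/9
Area of VWZ = 54 * 16/9 = 96

96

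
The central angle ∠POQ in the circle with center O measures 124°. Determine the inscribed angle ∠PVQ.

An inscribed angle intercepts an arc from a point on the circle, while the central angle intercepts the same arc from the center.
The inscribed angle is always half the central angle: 124° / 2 = 62°.

62°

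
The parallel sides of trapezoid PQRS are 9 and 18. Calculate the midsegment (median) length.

The midsegment (median) of a trapezoid connects the midpoints of the non-parallel sides.
Its length is the average of the two bases: (9 + 18) / 2 = 27/2.

27/2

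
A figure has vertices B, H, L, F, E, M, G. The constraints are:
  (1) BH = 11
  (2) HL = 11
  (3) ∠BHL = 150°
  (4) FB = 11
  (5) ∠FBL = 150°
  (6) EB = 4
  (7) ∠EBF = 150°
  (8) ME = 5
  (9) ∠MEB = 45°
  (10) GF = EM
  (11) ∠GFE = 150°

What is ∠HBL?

Step 1: By the law of cosines on triangle BHL: BL² = 11² + 11² − 2·11·11·cos(150°) = 451.58, so BL ≈ 21.25.
Step 2: By the inverse law of cosines on triangle HBL: cos(∠HBL) = (11² + 21.25² − 11²) / (2·11·21.25) = 451.58/467.51 = 0.9659, so ∠HBL = 15°.

Therefore, the measure of angle ∠HBL = 15°.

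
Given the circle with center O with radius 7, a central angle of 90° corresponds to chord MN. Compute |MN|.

Chord = 2(7) sin(45°) = 7*sqrt(2)

7*sqrt(2)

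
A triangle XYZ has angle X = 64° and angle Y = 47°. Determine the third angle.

The interior angles sum to 180°: angle Z = 180 - 64 - 47 = 69°.
The triangle is acute (angles 64°, 47°, 69°).

69 degrees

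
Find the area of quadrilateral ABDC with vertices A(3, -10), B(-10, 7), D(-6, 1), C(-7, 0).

The Shoelace formula works by pairing each vertex with the next (cycling back to the first).
For each pair, compute x_i*y_(i+1) - x_(i+1)*y_i:
  (3*7 - -10*-10) = -79
  (-10*1 - -6*7) = 32
  (-6*0 - -7*1) = 7
  (-7*-10 - 3*0) = 70
Taking half the absolute value of the total: Area = (1/2)(30) = 15.

15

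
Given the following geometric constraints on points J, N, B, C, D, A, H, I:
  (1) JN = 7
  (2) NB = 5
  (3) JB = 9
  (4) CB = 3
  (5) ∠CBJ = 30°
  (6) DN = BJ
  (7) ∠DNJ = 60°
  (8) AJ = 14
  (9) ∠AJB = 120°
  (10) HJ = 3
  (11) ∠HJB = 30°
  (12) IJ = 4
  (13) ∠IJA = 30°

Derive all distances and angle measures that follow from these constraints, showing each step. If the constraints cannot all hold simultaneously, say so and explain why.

The constraints are consistent.

From the given relations:
  DN = BJ = 9

Step 1: From JB = 9, BC = 3, and ∠JBC = 30°, by the law of cosines:
  JC² = JB² + BC² - 2·JB·BC·cos(30°) = 81 + 9 - 46.77 = 43.23
  JC ≈ 6.58

Step 2: From JN = 7, ND = 9, and ∠JND = 60°, by the law of cosines:
  JD² = JN² + ND² - 2·JN·ND·cos(60°) = 49 + 81 - 63 = 67
  JD = √67

Step 3: From BJ = 9, JA = 14, and ∠BJA = 120°, by the law of cosines:
  BA² = BJ² + JA² - 2·BJ·JA·cos(120°) = 81 + 196 + 126 = 403
  BA ≈ 20.07

Step 4: From BJ = 9, JH = 3, and ∠BJH = 30°, by the law of cosines:
  BH² = BJ² + JH² - 2·BJ·JH·cos(30°) = 81 + 9 - 46.77 = 43.23
  BH ≈ 6.58

Step 5: From AJ = 14, JI = 4, and ∠AJI = 30°, by the law of cosines:
  AI² = AJ² + JI² - 2·AJ·JI·cos(30°) = 196 + 16 - 96.99 = 115
  AI ≈ 10.72

Step 6: From JB = 9, JN = 7, BN = 5, by the inverse law of cosines:
  cos(∠BJN) = (JB² + JN² - BN²) / (2·JB·JN)
  ∠BJN = 33.56°

Step 7: From NB = 5, NJ = 7, BJ = 9, by the inverse law of cosines:
  cos(∠BNJ) = (NB² + NJ² - BJ²) / (2·NB·NJ)
  ∠BNJ = 95.74°

Step 8: From BJ = 9, BN = 5, JN = 7, by the inverse law of cosines:
  cos(∠JBN) = (BJ² + BN² - JN²) / (2·BJ·BN)
  ∠JBN = 50.7°

Step 9: From JB = 9, JC = 6.58, BC = 3, by the inverse law of cosines:
  cos(∠BJC) = (JB² + JC² - BC²) / (2·JB·JC)
  ∠BJC = 13.19°

Step 10: From JD = √67, JN = 7, DN = 9, by the inverse law of cosines:
  cos(∠DJN) = (JD² + JN² - DN²) / (2·JD·JN)
  ∠DJN = 72.22°

Step 11: From BA = 20.07, BJ = 9, AJ = 14, by the inverse law of cosines:
  cos(∠ABJ) = (BA² + BJ² - AJ²) / (2·BA·BJ)
  ∠ABJ = 37.15°

Step 12: From BH = 6.58, BJ = 9, HJ = 3, by the inverse law of cosines:
  cos(∠HBJ) = (BH² + BJ² - HJ²) / (2·BH·BJ)
  ∠HBJ = 13.19°

Step 13: From CB = 3, CJ = 6.58, BJ = 9, by the inverse law of cosines:
  cos(∠BCJ) = (CB² + CJ² - BJ²) / (2·CB·CJ)
  ∠BCJ = 136.81°

Step 14: From DJ = √67, DN = 9, JN = 7, by the inverse law of cosines:
  cos(∠JDN) = (DJ² + DN² - JN²) / (2·DJ·DN)
  ∠JDN = 47.78°

Step 15: From AB = 20.07, AJ = 14, BJ = 9, by the inverse law of cosines:
  cos(∠BAJ) = (AB² + AJ² - BJ²) / (2·AB·AJ)
  ∠BAJ = 22.85°

Step 16: From AI = 10.72, AJ = 14, IJ = 4, by the inverse law of cosines:
  cos(∠IAJ) = (AI² + AJ² - IJ²) / (2·AI·AJ)
  ∠IAJ = 10.75°

Step 17: From HB = 6.58, HJ = 3, BJ = 9, by the inverse law of cosines:
  cos(∠BHJ) = (HB² + HJ² - BJ²) / (2·HB·HJ)
  ∠BHJ = 136.81°

Step 18: From IA = 10.72, IJ = 4, AJ = 14, by the inverse law of cosines:
  cos(∠AIJ) = (IA² + IJ² - AJ²) / (2·IA·IJ)
  ∠AIJ = 139.25°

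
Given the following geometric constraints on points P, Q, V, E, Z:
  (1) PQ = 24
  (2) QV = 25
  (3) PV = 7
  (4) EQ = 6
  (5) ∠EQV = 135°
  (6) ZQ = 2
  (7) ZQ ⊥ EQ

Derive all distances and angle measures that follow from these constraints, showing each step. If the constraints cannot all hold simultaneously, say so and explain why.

The constraints are consistent.

Step 1: From VQ = 25, QE = 6, and ∠VQE = 135°, by the law of cosines:
  VE² = VQ² + QE² - 2·VQ·QE·cos(135°) = 625 + 36 + 212.1 = 873.1
  VE ≈ 29.55

Step 2: From EQ = 6, QZ = 2, and ∠EQZ = 90°, by the law of cosines:
  EZ² = EQ² + QZ² - 2·EQ·QZ·cos(90°) = 36 + 4 - 0 = 40
  EZ = 2·√10

Step 3: From PQ = 24, PV = 7, QV = 25, by the inverse law of cosines:
  cos(∠QPV) = (PQ² + PV² - QV²) / (2·PQ·PV)
  ∠QPV = 90°

Step 4: From QP = 24, QV = 25, PV = 7, by the inverse law of cosines:
  cos(∠PQV) = (QP² + QV² - PV²) / (2·QP·QV)
  ∠PQV = 16.26°

Step 5: From VP = 7, VQ = 25, PQ = 24, by the inverse law of cosines:
  cos(∠PVQ) = (VP² + VQ² - PQ²) / (2·VP·VQ)
  ∠PVQ = 73.74°

Step 6: From VE = 29.55, VQ = 25, EQ = 6, by the inverse law of cosines:
  cos(∠EVQ) = (VE² + VQ² - EQ²) / (2·VE·VQ)
  ∠EVQ = 8.26°

Step 7: From EQ = 6, EV = 29.55, QV = 25, by the inverse law of cosines:
  cos(∠QEV) = (EQ² + EV² - QV²) / (2·EQ·EV)
  ∠QEV = 36.74°

Step 8: From EQ = 6, EZ = 2·√10, QZ = 2, by the inverse law of cosines:
  cos(∠QEZ) = (EQ² + EZ² - QZ²) / (2·EQ·EZ)
  ∠QEZ = 18.43°

Step 9: From ZE = 2·√10, ZQ = 2, EQ = 6, by the inverse law of cosines:
  cos(∠EZQ) = (ZE² + ZQ² - EQ²) / (2·ZE·ZQ)
  ∠EZQ = 71.57°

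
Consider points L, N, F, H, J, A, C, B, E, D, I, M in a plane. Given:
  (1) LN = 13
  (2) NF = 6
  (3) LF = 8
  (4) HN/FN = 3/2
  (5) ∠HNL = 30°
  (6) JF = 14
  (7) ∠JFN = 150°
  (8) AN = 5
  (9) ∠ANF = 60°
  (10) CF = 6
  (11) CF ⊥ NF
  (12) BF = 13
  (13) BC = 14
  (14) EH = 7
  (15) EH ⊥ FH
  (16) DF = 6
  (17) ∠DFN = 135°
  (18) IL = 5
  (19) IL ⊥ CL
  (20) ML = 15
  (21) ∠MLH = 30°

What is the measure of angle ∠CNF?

Step 1: By the law of cosines on triangle NFC: NC² = 6² + 6² − 2·6·6·cos(90°) = 72, so NC = 6·√2.
Step 2: By the inverse law of cosines on triangle CNF: cos(∠CNF) = ((6·√2)² + 6² − 6²) / (2·6·√2·6) = 72/101.82 = 0.7071, so ∠CNF = 45°.

Therefore, the measure of angle ∠CNF = 45°.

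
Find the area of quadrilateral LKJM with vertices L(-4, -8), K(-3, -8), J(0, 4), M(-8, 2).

Shoelace: sum of cross terms = 100, Area = (1/2)|100| = 50

50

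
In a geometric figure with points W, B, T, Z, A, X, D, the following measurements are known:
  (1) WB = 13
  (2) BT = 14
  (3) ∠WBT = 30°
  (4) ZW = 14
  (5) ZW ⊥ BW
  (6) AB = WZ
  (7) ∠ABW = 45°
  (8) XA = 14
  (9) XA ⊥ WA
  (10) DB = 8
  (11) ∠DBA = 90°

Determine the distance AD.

From the given relations: AB = WZ = 14.
Step 1: By the law of cosines on triangle ABD: AD² = 14² + 8² − 2·14·8·cos(90°) = 260, so AD = 2·√65.

Therefore, the length of AD = 2·√65.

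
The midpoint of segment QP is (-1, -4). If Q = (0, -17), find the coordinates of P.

Using the midpoint formula: M = ((x1 + x2)/2, (y1 + y2)/2)
We know M = (-1, -4) and Q = (0, -17)
For x: -1 = (0 + x2)/2, so x2 = 2*-1 - 0 = -2
For y: -4 = (-17 + y2)/2, so y2 = 2*-4 - -17 = 9
P = (-2, 9)

(-2, 9)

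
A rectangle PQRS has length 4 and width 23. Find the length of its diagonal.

A rectangle's diagonal splits it into two right triangles, with the diagonal as the hypotenuse.
By the Pythagorean theorem, d^2 = 4^2 + 23^2 = 545.
Therefore d = sqrt(545).

sqrt(545)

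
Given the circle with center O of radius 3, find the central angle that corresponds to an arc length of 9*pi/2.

The full circumference is 2πr = 6*pi.
The arc is 9*pi/2 / 6*pi = 3/4 of the full circle.
So the central angle = 3/4 × 360° = 270°.

270°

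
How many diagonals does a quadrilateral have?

The number of diagonals in an n-gon is n(n - 3)/2.
For n = 4: 4(4 - 3)/2 = 4 × 1 / 2 = 2.

2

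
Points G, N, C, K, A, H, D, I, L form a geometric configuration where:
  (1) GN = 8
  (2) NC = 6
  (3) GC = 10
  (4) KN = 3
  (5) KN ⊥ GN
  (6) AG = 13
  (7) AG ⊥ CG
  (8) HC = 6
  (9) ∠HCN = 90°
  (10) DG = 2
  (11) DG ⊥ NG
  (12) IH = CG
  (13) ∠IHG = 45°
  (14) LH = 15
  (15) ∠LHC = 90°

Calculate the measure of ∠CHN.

Step 1: By the law of cosines on triangle HCN: HN² = 6² + 6² − 2·6·6·cos(90°) = 72, so HN = 6·√2.
Step 2: By the inverse law of cosines on triangle CHN: cos(∠CHN) = (6² + (6·√2)² − 6²) / (2·6·6·√2) = 72/101.82 = 0.7071, so ∠CHN = 45°.

Therefore, the measure of angle ∠CHN = 45°.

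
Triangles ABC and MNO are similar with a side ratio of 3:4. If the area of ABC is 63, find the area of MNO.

The ratio of areas of similar triangles = (side ratio)^2.
Side ratio = 3:4, so area ratio = 9:16.
Area of MNO / Area of ABC = 16/9
Area of MNO = 63 * 16/9 = 112

112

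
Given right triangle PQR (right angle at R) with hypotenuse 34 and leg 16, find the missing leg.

By the Pythagorean theorem: QR^2 = PQ^2 - PR^2
QR^2 = 34^2 - 16^2 = 1156 - 256 = 900
QR = sqrt(900) = 30

30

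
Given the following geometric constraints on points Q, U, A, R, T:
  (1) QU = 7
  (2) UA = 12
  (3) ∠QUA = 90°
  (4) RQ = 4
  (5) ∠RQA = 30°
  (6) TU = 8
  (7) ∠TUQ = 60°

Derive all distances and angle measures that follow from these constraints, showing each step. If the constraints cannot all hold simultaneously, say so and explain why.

The constraints are consistent.

Step 1: From QU = 7, UA = 12, and ∠QUA = 90°, by the law of cosines:
  QA² = QU² + UA² - 2·QU·UA·cos(90°) = 49 + 144 - 0 = 193
  QA = √193

Step 2: From QU = 7, UT = 8, and ∠QUT = 60°, by the law of cosines:
  QT² = QU² + UT² - 2·QU·UT·cos(60°) = 49 + 64 - 56 = 57
  QT = √57

Step 3: From AQ = √193, QR = 4, and ∠AQR = 30°, by the law of cosines:
  AR² = AQ² + QR² - 2·AQ·QR·cos(30°) = 193 + 16 - 96.25 = 112.8
  AR ≈ 10.62

Step 4: From QA = √193, QU = 7, AU = 12, by the inverse law of cosines:
  cos(∠AQU) = (QA² + QU² - AU²) / (2·QA·QU)
  ∠AQU = 59.74°

Step 5: From QT = √57, QU = 7, TU = 8, by the inverse law of cosines:
  cos(∠TQU) = (QT² + QU² - TU²) / (2·QT·QU)
  ∠TQU = 66.59°

Step 6: From AQ = √193, AU = 12, QU = 7, by the inverse law of cosines:
  cos(∠QAU) = (AQ² + AU² - QU²) / (2·AQ·AU)
  ∠QAU = 30.26°

Step 7: From TQ = √57, TU = 8, QU = 7, by the inverse law of cosines:
  cos(∠QTU) = (TQ² + TU² - QU²) / (2·TQ·TU)
  ∠QTU = 53.41°

Step 8: From AQ = √193, AR = 10.62, QR = 4, by the inverse law of cosines:
  cos(∠QAR) = (AQ² + AR² - QR²) / (2·AQ·AR)
  ∠QAR = 10.86°

Step 9: From RA = 10.62, RQ = 4, AQ = √193, by the inverse law of cosines:
  cos(∠ARQ) = (RA² + RQ² - AQ²) / (2·RA·RQ)
  ∠ARQ = 139.14°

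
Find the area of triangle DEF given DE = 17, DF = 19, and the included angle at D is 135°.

Area = (1/2)(17)(19) sin(135°) = (1/2)(17)(19)(sqrt(2)/2) = 323*sqrt(2)/4

323*sqrt(2)/4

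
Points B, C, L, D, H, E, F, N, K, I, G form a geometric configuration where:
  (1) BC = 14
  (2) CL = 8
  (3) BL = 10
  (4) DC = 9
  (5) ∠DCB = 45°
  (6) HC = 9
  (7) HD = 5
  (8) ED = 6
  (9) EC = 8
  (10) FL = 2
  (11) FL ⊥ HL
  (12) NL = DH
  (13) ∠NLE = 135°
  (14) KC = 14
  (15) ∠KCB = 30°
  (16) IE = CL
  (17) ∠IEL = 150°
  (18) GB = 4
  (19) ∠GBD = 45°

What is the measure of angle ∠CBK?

Step 1: By the law of cosines on triangle BCK: BK² = 14² + 14² − 2·14·14·cos(30°) = 52.52, so BK ≈ 7.25.
Step 2: By the inverse law of cosines on triangle CBK: cos(∠CBK) = (14² + 7.25² − 14²) / (2·14·7.25) = 52.52/202.91 = 0.2588, so ∠CBK = 75°.

Therefore, the measure of angle ∠CBK = 75°.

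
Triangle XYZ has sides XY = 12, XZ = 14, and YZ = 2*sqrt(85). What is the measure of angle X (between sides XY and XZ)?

cos(X) = (12² + 14² - (2*sqrt(85))²) / (2 × 12 × 14) = 0, so X = arccos(0) = 90°.

90°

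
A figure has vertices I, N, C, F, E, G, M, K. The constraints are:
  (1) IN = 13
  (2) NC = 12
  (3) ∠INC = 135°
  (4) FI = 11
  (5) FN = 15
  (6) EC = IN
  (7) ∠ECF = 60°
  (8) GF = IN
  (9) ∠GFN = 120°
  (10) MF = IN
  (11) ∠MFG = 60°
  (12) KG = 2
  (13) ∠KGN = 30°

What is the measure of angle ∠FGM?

From the given relations: GF = IN = 13; MF = IN = 13.
Step 1: By the law of cosines on triangle GFM: GM² = 13² + 13² − 2·13·13·cos(60°) = 169, so GM = 13.
Step 2: By the inverse law of cosines on triangle FGM: cos(∠FGM) = (13² + 13² − 13²) / (2·13·13) = 169/338 = 0.5, so ∠FGM = 60°.

Therefore, the measure of angle ∠FGM = 60°.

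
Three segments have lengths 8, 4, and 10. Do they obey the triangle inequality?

For three segments to close into a triangle, no single side can be as long as the other two combined.
The longest side is 10, and 4 + 8 = 12 > 10.
A triangle can be formed.

Yes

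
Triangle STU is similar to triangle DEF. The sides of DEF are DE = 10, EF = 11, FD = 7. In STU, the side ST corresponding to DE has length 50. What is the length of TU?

Similar triangles have proportional sides. Setting up the proportion:
ST / DE = TU / EF
50 / 10 = TU / 11
TU = 11 * 50 / 10 = 55.

55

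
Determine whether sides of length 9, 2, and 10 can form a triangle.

Sort the sides: 2, 9, 10.
It suffices to check that the sum of the two smallest exceeds the largest:
2 + 9 = 11 > 10. ✓
Yes, a valid triangle can be formed.

Yes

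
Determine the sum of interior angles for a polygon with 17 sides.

The sum of interior angles of an n-sided polygon is (n - 2) * 180.
For n = 17: (17 - 2) * 180 = 15 * 180 = 2700 degrees.

2700 degrees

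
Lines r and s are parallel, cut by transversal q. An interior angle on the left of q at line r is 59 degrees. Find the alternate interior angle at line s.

Alternate interior angles are equal: 59 degrees.

59 degrees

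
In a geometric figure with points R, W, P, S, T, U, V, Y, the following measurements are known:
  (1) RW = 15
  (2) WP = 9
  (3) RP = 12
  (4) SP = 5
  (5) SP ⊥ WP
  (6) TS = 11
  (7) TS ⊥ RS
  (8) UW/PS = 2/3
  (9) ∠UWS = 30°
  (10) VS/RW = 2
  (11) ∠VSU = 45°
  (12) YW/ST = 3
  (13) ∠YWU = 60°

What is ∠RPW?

Step 1: By the inverse law of cosines on triangle RPW: cos(∠RPW) = (12² + 9² − 15²) / (2·12·9) = 0/216 = 0, so ∠RPW = 90°.

Therefore, the measure of angle ∠RPW = 90°.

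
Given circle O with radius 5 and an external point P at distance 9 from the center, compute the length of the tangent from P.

The tangent, radius, and line from the external point to the center form a right triangle.
The right angle is where the tangent meets the radius.
By the Pythagorean theorem: tangent² + 5² = 9²
tangent² = 81 - 25 = 56
tangent = 2*sqrt(14)

2*sqrt(14)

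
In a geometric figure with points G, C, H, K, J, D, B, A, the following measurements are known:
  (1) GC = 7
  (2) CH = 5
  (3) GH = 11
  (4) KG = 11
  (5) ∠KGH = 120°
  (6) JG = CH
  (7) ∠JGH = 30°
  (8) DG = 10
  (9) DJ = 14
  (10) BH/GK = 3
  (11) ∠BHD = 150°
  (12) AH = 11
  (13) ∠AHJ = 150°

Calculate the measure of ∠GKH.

Step 1: By the law of cosines on triangle KGH: KH² = 11² + 11² − 2·11·11·cos(120°) = 363, so KH = 11·√3.
Step 2: By the inverse law of cosines on triangle GKH: cos(∠GKH) = (11² + (11·√3)² − 11²) / (2·11·11·√3) = 363/419.16 = 0.866, so ∠GKH = 30°.

Therefore, the measure of angle ∠GKH = 30°.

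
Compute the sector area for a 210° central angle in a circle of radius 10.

The full circle has area πr² = π(10)² = 100*pi.
The sector covers 210° out of 360°, a fraction of 7/12.
Sector area = 100*pi × 7/12 = 175*pi/3.

175*pi/3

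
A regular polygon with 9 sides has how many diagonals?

Total line segments between 9 vertices = C(9,2) = 36.
Subtract the 9 sides: 36 - 9 = 27 diagonals.

27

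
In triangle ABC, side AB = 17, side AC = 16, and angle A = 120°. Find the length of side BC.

By the law of cosines: BC^2 = AB^2 + AC^2 - 2*AB*AC*cos(A)
BC^2 = 17^2 + 16^2 - 2*17*16*cos(120°)
BC^2 = 289 + 256 - 544*(-1/2)
BC^2 = 817
BC = sqrt(817)

sqrt(817)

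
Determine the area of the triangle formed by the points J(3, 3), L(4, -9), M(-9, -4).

The Shoelace formula computes the area from vertex coordinates by summing cross products.
For vertices (3,3), (4,-9), (-9,-4):
Signed sum = 3*-9 - 4*3 + 4*-4 - -9*-9 + -9*3 - 3*-4
= -39 + -97 + -15 = -151
Area = (1/2)|-151| = 151/2.

151/2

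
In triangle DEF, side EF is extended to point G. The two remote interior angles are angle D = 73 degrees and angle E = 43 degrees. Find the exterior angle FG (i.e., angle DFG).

Exterior angle = 73 + 43 = 116 degrees (exterior angle theorem).

116 degrees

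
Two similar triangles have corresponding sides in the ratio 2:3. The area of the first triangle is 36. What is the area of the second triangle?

The ratio of areas of similar triangles = (side ratio)^2.
Side ratio = 2:3, so area ratio = 4:9.
Area of the second triangle / Area of the first triangle = 9/4
Area of the second triangle = 36 * 9/4 = 81

81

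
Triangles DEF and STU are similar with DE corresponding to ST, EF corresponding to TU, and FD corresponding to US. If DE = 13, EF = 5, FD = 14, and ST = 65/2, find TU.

k = 65/2/13 = 5/2. TU = 5/2 * 5 = 25/2.

25/2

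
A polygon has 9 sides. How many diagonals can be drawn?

Total line segments between 9 vertices = C(9,2) = 36.
Subtract the 9 sides: 36 - 9 = 27 diagonals.

27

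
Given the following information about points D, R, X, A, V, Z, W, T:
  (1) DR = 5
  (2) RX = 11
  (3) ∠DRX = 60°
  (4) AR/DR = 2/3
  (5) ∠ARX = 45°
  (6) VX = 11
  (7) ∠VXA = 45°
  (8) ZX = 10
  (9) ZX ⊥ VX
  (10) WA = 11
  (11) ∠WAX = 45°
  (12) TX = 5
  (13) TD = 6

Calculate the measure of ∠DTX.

Step 1: By the law of cosines on triangle DRX: DX² = 5² + 11² − 2·5·11·cos(60°) = 91, so DX = √91.
Step 2: By the inverse law of cosines on triangle DTX: cos(∠DTX) = (6² + 5² − √91²) / (2·6·5) = -30/60 = -0.5, so ∠DTX = 120°.

Therefore, the measure of angle ∠DTX = 120°.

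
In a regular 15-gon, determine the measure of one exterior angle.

Each exterior angle of a regular n-gon is 360 / n.
For n = 15: 360 / 15 = 24 degrees.

24 degrees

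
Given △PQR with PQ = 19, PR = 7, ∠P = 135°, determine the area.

Area = (1/2)(19)(7) sin(135°) = (1/2)(19)(7)(sqrt(2)/2) = 133*sqrt(2)/4

133*sqrt(2)/4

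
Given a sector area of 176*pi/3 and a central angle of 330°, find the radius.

Sector area A = πr² × θ/360, so r² = 360A / (πθ).
r² = 360 × 176*pi/3 / (π × 330)
r² = 64
r = 8

8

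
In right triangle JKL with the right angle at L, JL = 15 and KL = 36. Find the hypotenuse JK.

By the Pythagorean theorem: JK^2 = JL^2 + KL^2
JK^2 = 15^2 + 36^2 = 225 + 1296 = 1521
JK = sqrt(1521) = 39

39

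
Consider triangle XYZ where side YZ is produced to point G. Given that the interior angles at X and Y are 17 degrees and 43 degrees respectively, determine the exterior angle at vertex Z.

Exterior angle = 17 + 43 = 60 degrees (exterior angle theorem).

60 degrees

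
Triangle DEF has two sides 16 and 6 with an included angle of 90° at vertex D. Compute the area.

Area = (1/2)(16)(6) sin(90°) = (1/2)(16)(6)(1) = 48

48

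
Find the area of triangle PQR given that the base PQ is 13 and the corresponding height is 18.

Area = (1/2)(13)(18) = 117

117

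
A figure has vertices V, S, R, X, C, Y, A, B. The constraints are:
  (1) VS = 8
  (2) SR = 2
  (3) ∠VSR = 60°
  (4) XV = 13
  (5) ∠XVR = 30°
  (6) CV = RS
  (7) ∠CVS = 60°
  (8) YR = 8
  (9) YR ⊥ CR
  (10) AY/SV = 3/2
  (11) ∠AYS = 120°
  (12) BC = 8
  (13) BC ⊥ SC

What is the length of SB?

From the given relations: CV = RS = 2.
Step 1: By the law of cosines on triangle CVS: CS² = 2² + 8² − 2·2·8·cos(60°) = 52, so CS = 2·√13.
Step 2: By the law of cosines on triangle SCB: SB² = (2·√13)² + 8² − 2·2·√13·8·cos(90°) = 116, so SB = 2·√29.

Therefore, the length of SB = 2·√29.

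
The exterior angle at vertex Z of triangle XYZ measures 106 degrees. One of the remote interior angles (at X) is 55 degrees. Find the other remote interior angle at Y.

By the exterior angle theorem: exterior angle = sum of remote interior angles.
106 = 55 + angle Y
angle Y = 106 - 55 = 51 degrees

51 degrees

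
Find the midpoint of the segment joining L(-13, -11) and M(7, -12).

The midpoint is the average of the coordinates:
x: (-13 + 7)/2 = -3
y: (-11 + -12)/2 = -23/2
Midpoint = (-3, -23/2)

(-3, -23/2)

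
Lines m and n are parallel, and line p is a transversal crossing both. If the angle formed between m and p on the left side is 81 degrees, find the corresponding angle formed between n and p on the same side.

Corresponding angles formed by parallel lines and a transversal are equal.
The given angle is 81 degrees.
The corresponding angle = 81 degrees.

81 degrees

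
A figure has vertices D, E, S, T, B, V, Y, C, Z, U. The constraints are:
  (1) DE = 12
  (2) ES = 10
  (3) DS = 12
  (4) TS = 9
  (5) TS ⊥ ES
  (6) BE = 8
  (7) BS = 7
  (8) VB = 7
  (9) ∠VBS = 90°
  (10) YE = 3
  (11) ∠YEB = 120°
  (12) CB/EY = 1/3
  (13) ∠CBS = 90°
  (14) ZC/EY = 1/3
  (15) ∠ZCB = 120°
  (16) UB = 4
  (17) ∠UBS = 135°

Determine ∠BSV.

Step 1: By the law of cosines on triangle SBV: SV² = 7² + 7² − 2·7·7·cos(90°) = 98, so SV = 7·√2.
Step 2: By the inverse law of cosines on triangle BSV: cos(∠BSV) = (7² + (7·√2)² − 7²) / (2·7·7·√2) = 98/138.59 = 0.7071, so ∠BSV = 45°.

Therefore, the measure of angle ∠BSV = 45°.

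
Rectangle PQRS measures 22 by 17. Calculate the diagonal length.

A rectangle's diagonal splits it into two right triangles, with the diagonal as the hypotenuse.
By the Pythagorean theorem, d^2 = 22^2 + 17^2 = 773.
Therefore d = sqrt(773).

sqrt(773)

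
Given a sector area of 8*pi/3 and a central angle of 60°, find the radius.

The sector covers 60°/360° = 1/6 of the full circle.
Full circle area = 8*pi/3 / 1/6 = 16*pi.
Since full area = πr², we get r² = 16*pi/π = 16, so r = 4.

4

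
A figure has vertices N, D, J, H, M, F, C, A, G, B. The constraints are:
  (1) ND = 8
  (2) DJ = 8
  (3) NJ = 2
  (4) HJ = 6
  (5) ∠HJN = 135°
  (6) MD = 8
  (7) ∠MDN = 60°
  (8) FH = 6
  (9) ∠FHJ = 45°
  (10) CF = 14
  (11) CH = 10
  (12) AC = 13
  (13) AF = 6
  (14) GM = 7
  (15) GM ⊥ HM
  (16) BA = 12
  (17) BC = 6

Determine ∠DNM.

Step 1: By the law of cosines on triangle NDM: NM² = 8² + 8² − 2·8·8·cos(60°) = 64, so NM = 8.
Step 2: By the inverse law of cosines on triangle DNM: cos(∠DNM) = (8² + 8² − 8²) / (2·8·8) = 64/128 = 0.5, so ∠DNM = 60°.

Therefore, the measure of angle ∠DNM = 60°.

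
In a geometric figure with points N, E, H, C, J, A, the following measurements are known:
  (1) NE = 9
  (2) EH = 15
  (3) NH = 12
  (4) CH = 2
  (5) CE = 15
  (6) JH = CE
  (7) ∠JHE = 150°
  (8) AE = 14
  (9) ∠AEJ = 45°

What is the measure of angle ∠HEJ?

From the given relations: JH = CE = 15.
Step 1: By the law of cosines on triangle EHJ: EJ² = 15² + 15² − 2·15·15·cos(150°) = 839.71, so EJ ≈ 28.98.
Step 2: By the inverse law of cosines on triangle HEJ: cos(∠HEJ) = (15² + 28.98² − 15²) / (2·15·28.98) = 839.71/869.33 = 0.9659, so ∠HEJ = 15°.

Therefore, the measure of angle ∠HEJ = 15°.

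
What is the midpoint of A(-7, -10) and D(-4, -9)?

M = ((x₁ + x₂)/2, (y₁ + y₂)/2)
= ((-7 + -4)/2, (-10 + -9)/2)
= (-11/2, -19/2) = (-11/2, -19/2)

(-11/2, -19/2)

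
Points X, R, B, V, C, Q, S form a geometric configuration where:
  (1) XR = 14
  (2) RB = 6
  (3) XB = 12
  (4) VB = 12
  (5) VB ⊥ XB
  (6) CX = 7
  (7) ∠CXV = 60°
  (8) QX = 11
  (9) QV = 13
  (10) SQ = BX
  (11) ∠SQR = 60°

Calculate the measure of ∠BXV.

Step 1: By the law of cosines on triangle XBV: XV² = 12² + 12² − 2·12·12·cos(90°) = 288, so XV = 12·√2.
Step 2: By the inverse law of cosines on triangle BXV: cos(∠BXV) = (12² + (12·√2)² − 12²) / (2·12·12·√2) = 288/407.29 = 0.7071, so ∠BXV = 45°.

Therefore, the measure of angle ∠BXV = 45°.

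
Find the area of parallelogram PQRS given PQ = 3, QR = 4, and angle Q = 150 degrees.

Area = a * b * sin(theta)
Area = 3 * 4 * sin(150 degrees)
Area = 12 * 1/2
Area = 6

6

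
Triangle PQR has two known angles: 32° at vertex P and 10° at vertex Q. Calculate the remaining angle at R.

Let angle R = x. Then 32 + 10 + x = 180.
x = 180 - 42 = 138 degrees.

138 degrees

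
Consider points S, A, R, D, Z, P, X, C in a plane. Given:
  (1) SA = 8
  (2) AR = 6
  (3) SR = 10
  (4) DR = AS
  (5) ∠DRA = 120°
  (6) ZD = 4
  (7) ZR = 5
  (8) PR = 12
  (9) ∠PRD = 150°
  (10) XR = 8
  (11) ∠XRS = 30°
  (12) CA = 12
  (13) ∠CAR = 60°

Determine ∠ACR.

Step 1: By the law of cosines on triangle CAR: CR² = 12² + 6² − 2·12·6·cos(60°) = 108, so CR = 6·√3.
Step 2: By the inverse law of cosines on triangle ACR: cos(∠ACR) = (12² + (6·√3)² − 6²) / (2·12·6·√3) = 216/249.42 = 0.866, so ∠ACR = 30°.

Therefore, the measure of angle ∠ACR = 30°.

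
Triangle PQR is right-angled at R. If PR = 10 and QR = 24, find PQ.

In a right triangle, the square of the hypotenuse equals the sum of the squares of the two legs.
The legs are 10 and 24, so the hypotenuse = sqrt(100 + 576) = sqrt(676) = 26.

26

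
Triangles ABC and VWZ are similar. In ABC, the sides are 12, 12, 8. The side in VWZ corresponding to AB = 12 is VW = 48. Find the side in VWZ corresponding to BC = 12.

k = 48/12 = 4. WZ = 4 * 12 = 48.

48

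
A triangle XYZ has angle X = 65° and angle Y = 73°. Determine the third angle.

angle Z = 180 - 65 - 73 = 42 degrees.

42 degrees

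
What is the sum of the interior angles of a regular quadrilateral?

The sum of interior angles of an n-sided polygon is (n - 2) * 180.
For n = 4: (4 - 2) * 180 = 2 * 180 = 360 degrees.

360 degrees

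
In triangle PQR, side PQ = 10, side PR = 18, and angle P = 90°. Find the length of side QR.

By the law of cosines: QR^2 = PQ^2 + PR^2 - 2*PQ*PR*cos(P)
QR^2 = 10^2 + 18^2 - 2*10*18*cos(90°)
QR^2 = 100 + 324 - 360*(0)
QR^2 = 424
QR = 2*sqrt(106)

2*sqrt(106)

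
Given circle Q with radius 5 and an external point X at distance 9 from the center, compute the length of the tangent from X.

The tangent, radius, and line from the external point to the center form a right triangle.
The right angle is where the tangent meets the radius.
By the Pythagorean theorem: tangent² + 5² = 9²
tangent² = 81 - 25 = 56
tangent = 2*sqrt(14)

2*sqrt(14)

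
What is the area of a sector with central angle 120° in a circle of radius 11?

Sector area = πr² × θ/360
= π × 11² × 1/3
= π × 121 × 1/3
= 121*pi/3

121*pi/3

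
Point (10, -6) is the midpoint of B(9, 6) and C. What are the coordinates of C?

Using the midpoint formula: M = ((x1 + x2)/2, (y1 + y2)/2)
We know M = (10, -6) and B = (9, 6)
For x: 10 = (9 + x2)/2, so x2 = 2*10 - 9 = 11
For y: -6 = (6 + y2)/2, so y2 = 2*-6 - 6 = -18
C = (11, -18)

(11, -18)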